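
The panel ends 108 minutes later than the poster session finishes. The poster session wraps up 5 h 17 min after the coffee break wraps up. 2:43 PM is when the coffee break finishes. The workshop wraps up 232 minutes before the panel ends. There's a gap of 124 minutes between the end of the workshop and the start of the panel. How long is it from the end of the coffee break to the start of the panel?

5 hours 17 minutes

The poster session ends at 2:43 PM + 317 min = 8:00 PM.
The panel ends at 8:00 PM + 108 min = 9:48 PM.
The workshop ends at 9:48 PM − 232 min = 5:56 PM.
The panel starts at 5:56 PM + 124 min = 8:00 PM.
From 2:43 PM to 8:00 PM is 5 hours 17 minutes.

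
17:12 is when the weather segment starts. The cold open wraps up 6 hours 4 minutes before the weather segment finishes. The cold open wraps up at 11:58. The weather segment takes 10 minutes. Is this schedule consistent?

The weather segment ends at 17:12 + 10 min = 17:22.
The cold open ends at 17:22 − 364 min = 11:18.
But the cold open is also said to end at 11:58 — a 40-minute conflict.

No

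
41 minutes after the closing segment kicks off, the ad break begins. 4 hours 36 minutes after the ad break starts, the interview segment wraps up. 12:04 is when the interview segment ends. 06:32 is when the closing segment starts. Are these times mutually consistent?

The ad break starts at 06:32 + 41 min = 07:13.
The interview segment ends at 07:13 + 276 min = 11:49.
But the interview segment is also said to end at 12:04 — a 15-minute conflict.

No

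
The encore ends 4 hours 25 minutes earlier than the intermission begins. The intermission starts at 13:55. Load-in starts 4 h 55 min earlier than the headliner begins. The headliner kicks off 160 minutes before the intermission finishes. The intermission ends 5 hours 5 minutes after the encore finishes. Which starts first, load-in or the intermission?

The encore ends at 13:55 − 265 min = 09:30.
The intermission ends at 09:30 + 305 min = 14:35.
The headliner starts at 14:35 − 160 min = 11:55.
Load-in starts at 11:55 − 295 min = 07:00.
Load-in starts at 07:00 and the intermission starts at 13:55, so load-in is first.

load-in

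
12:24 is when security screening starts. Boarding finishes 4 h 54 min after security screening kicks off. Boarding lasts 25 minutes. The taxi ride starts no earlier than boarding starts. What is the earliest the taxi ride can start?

Boarding ends at 12:24 + 294 min = 17:18.
Boarding starts at 17:18 − 25 min = 16:53.
The taxi ride is bounded by boarding, so the earliest it can start is 16:53.

16:53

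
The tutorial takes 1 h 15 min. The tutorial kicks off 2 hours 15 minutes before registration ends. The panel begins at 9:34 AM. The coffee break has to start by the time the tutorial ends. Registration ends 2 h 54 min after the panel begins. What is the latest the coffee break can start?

Registration ends at 9:34 AM + 174 min = 12:28 PM.
The tutorial starts at 12:28 PM − 135 min = 10:13 AM.
The tutorial ends at 10:13 AM + 75 min = 11:28 AM.
The coffee break is bounded by the tutorial, so the latest it can start is 11:28 AM.

11:28 AM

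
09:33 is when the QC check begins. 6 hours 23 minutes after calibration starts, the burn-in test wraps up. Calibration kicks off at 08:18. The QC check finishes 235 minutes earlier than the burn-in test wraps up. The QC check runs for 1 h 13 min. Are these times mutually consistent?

The burn-in test ends at 08:18 + 383 min = 14:41.
The QC check ends at 14:41 − 235 min = 10:46.
The QC check starts at 10:46 − 73 min = 09:33.
That matches the stated 09:33, so the schedule is consistent.

Yes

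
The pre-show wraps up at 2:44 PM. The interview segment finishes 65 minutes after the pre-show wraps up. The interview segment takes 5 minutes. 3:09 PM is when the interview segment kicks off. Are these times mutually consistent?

The interview segment ends at 2:44 PM + 65 min = 3:49 PM.
The interview segment starts at 3:49 PM − 5 min = 3:44 PM.
But the interview segment is also said to start at 3:09 PM — a 35-minute conflict.

No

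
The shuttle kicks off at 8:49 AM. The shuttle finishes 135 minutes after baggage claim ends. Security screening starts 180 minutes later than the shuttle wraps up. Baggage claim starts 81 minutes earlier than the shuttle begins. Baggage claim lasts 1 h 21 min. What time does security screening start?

2:04 PM

Baggage claim starts at 8:49 AM − 81 min = 7:28 AM.
Baggage claim ends at 7:28 AM + 81 min = 8:49 AM.
The shuttle ends at 8:49 AM + 135 min = 11:04 AM.
Security screening starts at 11:04 AM + 180 min = 2:04 PM.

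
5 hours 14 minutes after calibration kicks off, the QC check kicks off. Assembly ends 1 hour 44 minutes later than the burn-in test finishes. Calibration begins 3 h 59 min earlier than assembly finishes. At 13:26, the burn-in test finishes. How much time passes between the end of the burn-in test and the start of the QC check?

Assembly ends at 13:26 + 104 min = 15:10.
Calibration starts at 15:10 − 239 min = 11:11.
The QC check starts at 11:11 + 314 min = 16:25.
From 13:26 to 16:25 is 2 hours 59 minutes.

2 hours 59 minutes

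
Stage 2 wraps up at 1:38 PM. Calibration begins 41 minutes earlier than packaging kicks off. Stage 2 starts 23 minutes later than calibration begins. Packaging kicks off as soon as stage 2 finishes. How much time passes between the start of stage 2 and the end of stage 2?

18 minutes

Packaging starts at 1:38 PM.
Calibration starts at 1:38 PM − 41 min = 12:57 PM.
Stage 2 starts at 12:57 PM + 23 min = 1:20 PM.
From 1:20 PM to 1:38 PM is 18 minutes.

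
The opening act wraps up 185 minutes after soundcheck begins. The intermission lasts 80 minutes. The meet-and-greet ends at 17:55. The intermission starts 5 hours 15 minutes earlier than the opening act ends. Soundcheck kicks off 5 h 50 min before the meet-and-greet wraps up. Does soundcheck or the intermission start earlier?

the intermission

Soundcheck starts at 17:55 − 350 min = 12:05.
The opening act ends at 12:05 + 185 min = 15:10.
The intermission starts at 15:10 − 315 min = 09:55.
Soundcheck starts at 12:05 and the intermission starts at 09:55, so the intermission is first.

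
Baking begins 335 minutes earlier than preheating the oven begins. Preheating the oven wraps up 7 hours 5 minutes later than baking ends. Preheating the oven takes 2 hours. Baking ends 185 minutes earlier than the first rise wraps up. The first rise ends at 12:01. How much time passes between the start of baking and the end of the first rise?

215 minutes

Baking ends at 12:01 − 185 min = 08:56.
Preheating the oven ends at 08:56 + 425 min = 16:01.
Preheating the oven starts at 16:01 − 120 min = 14:01.
Baking starts at 14:01 − 335 min = 08:26.
From 08:26 to 12:01 is 215 minutes.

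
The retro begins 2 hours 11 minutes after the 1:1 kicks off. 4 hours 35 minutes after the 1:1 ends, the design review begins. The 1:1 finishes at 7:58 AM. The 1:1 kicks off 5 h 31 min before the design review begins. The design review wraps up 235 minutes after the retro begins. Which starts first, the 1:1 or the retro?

the 1:1

The design review starts at 7:58 AM + 275 min = 12:33 PM.
The 1:1 starts at 12:33 PM − 331 min = 7:02 AM.
The retro starts at 7:02 AM + 131 min = 9:13 AM.
The 1:1 starts at 7:02 AM and the retro starts at 9:13 AM, so the 1:1 is first.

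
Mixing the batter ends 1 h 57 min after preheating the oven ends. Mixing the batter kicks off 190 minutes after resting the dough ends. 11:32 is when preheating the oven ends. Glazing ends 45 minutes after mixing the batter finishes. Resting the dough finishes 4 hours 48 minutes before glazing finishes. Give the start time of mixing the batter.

12:36

Mixing the batter ends at 11:32 + 117 min = 13:29.
Glazing ends at 13:29 + 45 min = 14:14.
Resting the dough ends at 14:14 − 288 min = 09:26.
Mixing the batter starts at 09:26 + 190 min = 12:36.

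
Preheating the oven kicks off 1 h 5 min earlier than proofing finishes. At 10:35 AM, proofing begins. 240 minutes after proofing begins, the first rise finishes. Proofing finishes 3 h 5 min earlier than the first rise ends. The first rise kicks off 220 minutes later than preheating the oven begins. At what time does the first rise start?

2:05 PM

The first rise ends at 10:35 AM + 240 min = 2:35 PM.
Proofing ends at 2:35 PM − 185 min = 11:30 AM.
Preheating the oven starts at 11:30 AM − 65 min = 10:25 AM.
The first rise starts at 10:25 AM + 220 min = 2:05 PM.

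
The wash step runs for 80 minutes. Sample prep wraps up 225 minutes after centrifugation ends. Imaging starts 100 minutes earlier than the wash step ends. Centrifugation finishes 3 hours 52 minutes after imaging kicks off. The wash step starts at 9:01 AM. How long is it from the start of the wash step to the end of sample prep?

7 h 17 min

The wash step ends at 9:01 AM + 80 min = 10:21 AM.
Imaging starts at 10:21 AM − 100 min = 8:41 AM.
Centrifugation ends at 8:41 AM + 232 min = 12:33 PM.
Sample prep ends at 12:33 PM + 225 min = 4:18 PM.
From 9:01 AM to 4:18 PM is 7 h 17 min.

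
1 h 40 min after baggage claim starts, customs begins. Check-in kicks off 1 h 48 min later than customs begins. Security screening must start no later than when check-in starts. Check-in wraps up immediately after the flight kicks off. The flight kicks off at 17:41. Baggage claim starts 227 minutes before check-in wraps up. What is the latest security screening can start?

Check-in ends at 17:41.
Baggage claim starts at 17:41 − 227 min = 13:54.
Customs starts at 13:54 + 100 min = 15:34.
Check-in starts at 15:34 + 108 min = 17:22.
Security screening is bounded by check-in, so the latest it can start is 17:22.

17:22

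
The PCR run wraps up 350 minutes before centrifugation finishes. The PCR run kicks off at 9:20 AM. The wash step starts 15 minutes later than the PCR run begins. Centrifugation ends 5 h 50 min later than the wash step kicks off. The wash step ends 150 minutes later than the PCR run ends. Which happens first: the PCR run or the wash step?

The wash step starts at 9:20 AM + 15 min = 9:35 AM.
The PCR run starts at 9:20 AM and the wash step starts at 9:35 AM, so the PCR run is first.

the PCR run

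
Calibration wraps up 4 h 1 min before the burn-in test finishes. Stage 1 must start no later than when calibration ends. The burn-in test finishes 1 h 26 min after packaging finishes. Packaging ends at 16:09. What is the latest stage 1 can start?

13:34

The burn-in test ends at 16:09 + 86 min = 17:35.
Calibration ends at 17:35 − 241 min = 13:34.
Stage 1 is bounded by calibration, so the latest it can start is 13:34.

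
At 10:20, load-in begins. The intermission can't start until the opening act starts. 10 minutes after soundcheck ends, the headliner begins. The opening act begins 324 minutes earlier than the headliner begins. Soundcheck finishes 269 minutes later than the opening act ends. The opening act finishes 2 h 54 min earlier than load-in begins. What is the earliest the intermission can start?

The opening act ends at 10:20 − 174 min = 07:26.
Soundcheck ends at 07:26 + 269 min = 11:55.
The headliner starts at 11:55 + 10 min = 12:05.
The opening act starts at 12:05 − 324 min = 06:41.
The intermission is bounded by the opening act, so the earliest it can start is 06:41.

06:41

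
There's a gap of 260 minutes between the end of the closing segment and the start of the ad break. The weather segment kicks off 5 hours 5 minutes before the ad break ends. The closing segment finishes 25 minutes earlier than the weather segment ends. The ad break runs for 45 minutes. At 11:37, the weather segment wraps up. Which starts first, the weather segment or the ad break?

The closing segment ends at 11:37 − 25 min = 11:12.
The ad break starts at 11:12 + 260 min = 15:32.
The ad break ends at 15:32 + 45 min = 16:17.
The weather segment starts at 16:17 − 305 min = 11:12.
The weather segment starts at 11:12 and the ad break starts at 15:32, so the weather segment is first.

the weather segment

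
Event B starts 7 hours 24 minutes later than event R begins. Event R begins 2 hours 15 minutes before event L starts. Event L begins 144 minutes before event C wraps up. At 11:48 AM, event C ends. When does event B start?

Event L starts at 11:48 AM − 144 min = 9:24 AM.
Event R starts at 9:24 AM − 135 min = 7:09 AM.
Event B starts at 7:09 AM + 444 min = 2:33 PM.

2:33 PM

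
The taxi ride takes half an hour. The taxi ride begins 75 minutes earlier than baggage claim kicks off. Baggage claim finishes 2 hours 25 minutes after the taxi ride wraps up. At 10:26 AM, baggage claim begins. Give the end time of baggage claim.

12:06 PM

The taxi ride starts at 10:26 AM − 75 min = 9:11 AM.
The taxi ride ends at 9:11 AM + 30 min = 9:41 AM.
Baggage claim ends at 9:41 AM + 145 min = 12:06 PM.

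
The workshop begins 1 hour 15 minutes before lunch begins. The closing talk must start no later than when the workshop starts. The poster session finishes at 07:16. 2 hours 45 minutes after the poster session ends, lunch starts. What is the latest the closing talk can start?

08:46

Lunch starts at 07:16 + 165 min = 10:01.
The workshop starts at 10:01 − 75 min = 08:46.
The closing talk is bounded by the workshop, so the latest it can start is 08:46.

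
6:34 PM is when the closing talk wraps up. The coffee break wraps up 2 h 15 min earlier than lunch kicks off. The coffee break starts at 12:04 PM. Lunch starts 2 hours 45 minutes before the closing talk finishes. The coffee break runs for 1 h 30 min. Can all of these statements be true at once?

Lunch starts at 6:34 PM − 165 min = 3:49 PM.
The coffee break ends at 3:49 PM − 135 min = 1:34 PM.
The coffee break starts at 1:34 PM − 90 min = 12:04 PM.
That matches the stated 12:04 PM, so the schedule is consistent.

Yes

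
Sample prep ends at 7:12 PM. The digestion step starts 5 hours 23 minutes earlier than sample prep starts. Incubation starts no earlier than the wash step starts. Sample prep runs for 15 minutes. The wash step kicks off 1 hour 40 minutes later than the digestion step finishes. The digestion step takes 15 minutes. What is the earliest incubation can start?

3:29 PM

Sample prep starts at 7:12 PM − 15 min = 6:57 PM.
The digestion step starts at 6:57 PM − 323 min = 1:34 PM.
The digestion step ends at 1:34 PM + 15 min = 1:49 PM.
The wash step starts at 1:49 PM + 100 min = 3:29 PM.
Incubation is bounded by the wash step, so the earliest it can start is 3:29 PM.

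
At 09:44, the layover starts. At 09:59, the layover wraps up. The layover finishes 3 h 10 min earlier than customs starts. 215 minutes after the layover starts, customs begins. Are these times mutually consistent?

No

Customs starts at 09:44 + 215 min = 13:19.
The layover ends at 13:19 − 190 min = 10:09.
But the layover is also said to end at 09:59 — a 10-minute conflict.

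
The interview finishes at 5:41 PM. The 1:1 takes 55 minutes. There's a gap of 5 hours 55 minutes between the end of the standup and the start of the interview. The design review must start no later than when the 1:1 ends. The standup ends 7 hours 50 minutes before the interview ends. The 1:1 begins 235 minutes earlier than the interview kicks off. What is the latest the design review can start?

12:46 PM

The standup ends at 5:41 PM − 470 min = 9:51 AM.
The interview starts at 9:51 AM + 355 min = 3:46 PM.
The 1:1 starts at 3:46 PM − 235 min = 11:51 AM.
The 1:1 ends at 11:51 AM + 55 min = 12:46 PM.
The design review is bounded by the 1:1, so the latest it can start is 12:46 PM.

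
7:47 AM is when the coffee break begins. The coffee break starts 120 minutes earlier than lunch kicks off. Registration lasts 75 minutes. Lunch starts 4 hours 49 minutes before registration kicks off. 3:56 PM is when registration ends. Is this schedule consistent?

Registration starts at 3:56 PM − 75 min = 2:41 PM.
Lunch starts at 2:41 PM − 289 min = 9:52 AM.
The coffee break starts at 9:52 AM − 120 min = 7:52 AM.
But the coffee break is also said to start at 7:47 AM — a 5-minute conflict.

No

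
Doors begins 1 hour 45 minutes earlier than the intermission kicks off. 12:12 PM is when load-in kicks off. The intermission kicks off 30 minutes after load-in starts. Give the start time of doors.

The intermission starts at 12:12 PM + 30 min = 12:42 PM.
Doors starts at 12:42 PM − 105 min = 10:57 AM.

10:57 AM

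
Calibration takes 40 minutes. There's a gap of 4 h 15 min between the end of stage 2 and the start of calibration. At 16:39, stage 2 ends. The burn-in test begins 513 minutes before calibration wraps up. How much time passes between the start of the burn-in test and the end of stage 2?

Calibration starts at 16:39 + 255 min = 20:54.
Calibration ends at 20:54 + 40 min = 21:34.
The burn-in test starts at 21:34 − 513 min = 13:01.
From 13:01 to 16:39 is 3 h 38 min.

3 h 38 min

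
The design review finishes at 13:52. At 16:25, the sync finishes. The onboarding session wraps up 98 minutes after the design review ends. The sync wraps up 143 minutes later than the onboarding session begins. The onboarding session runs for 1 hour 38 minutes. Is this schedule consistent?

The onboarding session ends at 13:52 + 98 min = 15:30.
The onboarding session starts at 15:30 − 98 min = 13:52.
The sync ends at 13:52 + 143 min = 16:15.
But the sync is also said to end at 16:25 — a 10-minute conflict.

No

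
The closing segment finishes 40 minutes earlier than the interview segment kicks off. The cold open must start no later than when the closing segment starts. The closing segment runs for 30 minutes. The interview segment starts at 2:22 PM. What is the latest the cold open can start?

The closing segment ends at 2:22 PM − 40 min = 1:42 PM.
The closing segment starts at 1:42 PM − 30 min = 1:12 PM.
The cold open is bounded by the closing segment, so the latest it can start is 1:12 PM.

1:12 PM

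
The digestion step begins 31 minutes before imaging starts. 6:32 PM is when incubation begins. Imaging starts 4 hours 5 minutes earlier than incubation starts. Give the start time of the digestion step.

Imaging starts at 6:32 PM − 245 min = 2:27 PM.
The digestion step starts at 2:27 PM − 31 min = 1:56 PM.

1:56 PM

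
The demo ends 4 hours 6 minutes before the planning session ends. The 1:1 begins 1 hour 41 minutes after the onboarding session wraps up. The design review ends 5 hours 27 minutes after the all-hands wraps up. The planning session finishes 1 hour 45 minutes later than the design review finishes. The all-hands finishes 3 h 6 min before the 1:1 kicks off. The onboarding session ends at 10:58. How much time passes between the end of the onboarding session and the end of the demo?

101 minutes

The 1:1 starts at 10:58 + 101 min = 12:39.
The all-hands ends at 12:39 − 186 min = 09:33.
The design review ends at 09:33 + 327 min = 15:00.
The planning session ends at 15:00 + 105 min = 16:45.
The demo ends at 16:45 − 246 min = 12:39.
From 10:58 to 12:39 is 101 minutes.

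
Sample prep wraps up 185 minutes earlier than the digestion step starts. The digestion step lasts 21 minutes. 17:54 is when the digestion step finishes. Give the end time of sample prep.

The digestion step starts at 17:54 − 21 min = 17:33.
Sample prep ends at 17:33 − 185 min = 14:28.

14:28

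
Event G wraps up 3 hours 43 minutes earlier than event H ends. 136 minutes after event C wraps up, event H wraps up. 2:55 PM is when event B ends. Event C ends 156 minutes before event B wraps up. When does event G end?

10:52 AM

Event C ends at 2:55 PM − 156 min = 12:19 PM.
Event H ends at 12:19 PM + 136 min = 2:35 PM.
Event G ends at 2:35 PM − 223 min = 10:52 AM.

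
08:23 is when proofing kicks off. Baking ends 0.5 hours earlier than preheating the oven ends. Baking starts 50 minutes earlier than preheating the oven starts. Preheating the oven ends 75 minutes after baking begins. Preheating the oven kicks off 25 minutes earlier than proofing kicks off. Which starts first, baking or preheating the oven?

baking

Preheating the oven starts at 08:23 − 25 min = 07:58.
Baking starts at 07:58 − 50 min = 07:08.
Baking starts at 07:08 and preheating the oven starts at 07:58, so baking is first.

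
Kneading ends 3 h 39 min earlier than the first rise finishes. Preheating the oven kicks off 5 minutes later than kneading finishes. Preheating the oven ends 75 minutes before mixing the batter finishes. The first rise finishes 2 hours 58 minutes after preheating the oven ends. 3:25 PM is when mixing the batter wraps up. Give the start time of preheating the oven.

Preheating the oven ends at 3:25 PM − 75 min = 2:10 PM.
The first rise ends at 2:10 PM + 178 min = 5:08 PM.
Kneading ends at 5:08 PM − 219 min = 1:29 PM.
Preheating the oven starts at 1:29 PM + 5 min = 1:34 PM.

1:34 PM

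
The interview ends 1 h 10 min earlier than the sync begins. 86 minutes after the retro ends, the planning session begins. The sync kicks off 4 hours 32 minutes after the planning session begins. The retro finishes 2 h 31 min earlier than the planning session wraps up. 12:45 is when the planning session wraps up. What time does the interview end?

15:02

The retro ends at 12:45 − 151 min = 10:14.
The planning session starts at 10:14 + 86 min = 11:40.
The sync starts at 11:40 + 272 min = 16:12.
The interview ends at 16:12 − 70 min = 15:02.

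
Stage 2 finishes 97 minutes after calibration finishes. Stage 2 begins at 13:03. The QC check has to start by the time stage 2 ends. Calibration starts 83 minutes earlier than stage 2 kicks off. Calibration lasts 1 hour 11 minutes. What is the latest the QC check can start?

14:28

Calibration starts at 13:03 − 83 min = 11:40.
Calibration ends at 11:40 + 71 min = 12:51.
Stage 2 ends at 12:51 + 97 min = 14:28.
The QC check is bounded by stage 2, so the latest it can start is 14:28.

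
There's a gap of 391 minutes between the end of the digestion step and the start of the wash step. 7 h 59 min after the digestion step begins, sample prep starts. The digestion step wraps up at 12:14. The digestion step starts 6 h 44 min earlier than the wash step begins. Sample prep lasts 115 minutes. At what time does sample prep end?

The wash step starts at 12:14 + 391 min = 18:45.
The digestion step starts at 18:45 − 404 min = 12:01.
Sample prep starts at 12:01 + 479 min = 20:00.
Sample prep ends at 20:00 + 115 min = 21:55.

21:55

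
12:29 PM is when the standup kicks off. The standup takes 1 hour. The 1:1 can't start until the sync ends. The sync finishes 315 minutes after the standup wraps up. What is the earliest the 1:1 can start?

6:44 PM

The standup ends at 12:29 PM + 60 min = 1:29 PM.
The sync ends at 1:29 PM + 315 min = 6:44 PM.
The 1:1 is bounded by the sync, so the earliest it can start is 6:44 PM.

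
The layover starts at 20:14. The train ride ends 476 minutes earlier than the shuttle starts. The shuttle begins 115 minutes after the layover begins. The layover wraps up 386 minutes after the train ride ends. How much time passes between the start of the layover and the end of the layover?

25 minutes

The shuttle starts at 20:14 + 115 min = 22:09.
The train ride ends at 22:09 − 476 min = 14:13.
The layover ends at 14:13 + 386 min = 20:39.
From 20:14 to 20:39 is 25 minutes.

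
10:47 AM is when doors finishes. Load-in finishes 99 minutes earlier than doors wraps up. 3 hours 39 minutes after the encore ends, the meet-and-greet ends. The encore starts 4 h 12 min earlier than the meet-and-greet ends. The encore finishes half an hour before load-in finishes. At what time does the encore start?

Load-in ends at 10:47 AM − 99 min = 9:08 AM.
The encore ends at 9:08 AM − 30 min = 8:38 AM.
The meet-and-greet ends at 8:38 AM + 219 min = 12:17 PM.
The encore starts at 12:17 PM − 252 min = 8:05 AM.

8:05 AM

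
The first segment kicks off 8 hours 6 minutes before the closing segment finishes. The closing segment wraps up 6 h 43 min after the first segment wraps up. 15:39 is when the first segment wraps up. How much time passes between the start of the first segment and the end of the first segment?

1 hour 23 minutes

The closing segment ends at 15:39 + 403 min = 22:22.
The first segment starts at 22:22 − 486 min = 14:16.
From 14:16 to 15:39 is 1 hour 23 minutes.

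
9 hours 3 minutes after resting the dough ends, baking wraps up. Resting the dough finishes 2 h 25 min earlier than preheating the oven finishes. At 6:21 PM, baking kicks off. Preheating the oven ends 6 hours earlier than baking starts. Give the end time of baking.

6:59 PM

Preheating the oven ends at 6:21 PM − 360 min = 12:21 PM.
Resting the dough ends at 12:21 PM − 145 min = 9:56 AM.
Baking ends at 9:56 AM + 543 min = 6:59 PM.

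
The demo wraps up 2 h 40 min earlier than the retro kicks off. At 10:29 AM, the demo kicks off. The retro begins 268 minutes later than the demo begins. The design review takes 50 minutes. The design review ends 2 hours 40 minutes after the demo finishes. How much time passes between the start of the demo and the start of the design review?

218 minutes

The retro starts at 10:29 AM + 268 min = 2:57 PM.
The demo ends at 2:57 PM − 160 min = 12:17 PM.
The design review ends at 12:17 PM + 160 min = 2:57 PM.
The design review starts at 2:57 PM − 50 min = 2:07 PM.
From 10:29 AM to 2:07 PM is 218 minutes.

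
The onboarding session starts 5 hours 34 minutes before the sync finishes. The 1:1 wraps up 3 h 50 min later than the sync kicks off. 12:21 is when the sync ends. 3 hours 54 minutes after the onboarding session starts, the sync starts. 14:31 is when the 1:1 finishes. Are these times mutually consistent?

The onboarding session starts at 12:21 − 334 min = 06:47.
The sync starts at 06:47 + 234 min = 10:41.
The 1:1 ends at 10:41 + 230 min = 14:31.
That matches the stated 14:31, so the schedule is consistent.

Yes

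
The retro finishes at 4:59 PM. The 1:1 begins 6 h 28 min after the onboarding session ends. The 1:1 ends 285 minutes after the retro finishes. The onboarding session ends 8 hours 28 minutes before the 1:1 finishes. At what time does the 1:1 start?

7:44 PM

The 1:1 ends at 4:59 PM + 285 min = 9:44 PM.
The onboarding session ends at 9:44 PM − 508 min = 1:16 PM.
The 1:1 starts at 1:16 PM + 388 min = 7:44 PM.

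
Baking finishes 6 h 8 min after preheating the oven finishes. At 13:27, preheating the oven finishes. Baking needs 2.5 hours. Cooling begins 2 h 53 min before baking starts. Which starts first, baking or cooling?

Baking ends at 13:27 + 368 min = 19:35.
Baking starts at 19:35 − 150 min = 17:05.
Cooling starts at 17:05 − 173 min = 14:12.
Baking starts at 17:05 and cooling starts at 14:12, so cooling is first.

cooling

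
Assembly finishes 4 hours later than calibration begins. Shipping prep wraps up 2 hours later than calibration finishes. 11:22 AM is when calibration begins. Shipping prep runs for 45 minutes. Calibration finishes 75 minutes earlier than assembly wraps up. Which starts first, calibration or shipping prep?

calibration

Assembly ends at 11:22 AM + 240 min = 3:22 PM.
Calibration ends at 3:22 PM − 75 min = 2:07 PM.
Shipping prep ends at 2:07 PM + 120 min = 4:07 PM.
Shipping prep starts at 4:07 PM − 45 min = 3:22 PM.
Calibration starts at 11:22 AM and shipping prep starts at 3:22 PM, so calibration is first.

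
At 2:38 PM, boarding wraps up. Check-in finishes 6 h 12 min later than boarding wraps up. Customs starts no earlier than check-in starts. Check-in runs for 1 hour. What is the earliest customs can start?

7:50 PM

Check-in ends at 2:38 PM + 372 min = 8:50 PM.
Check-in starts at 8:50 PM − 60 min = 7:50 PM.
Customs is bounded by check-in, so the earliest it can start is 7:50 PM.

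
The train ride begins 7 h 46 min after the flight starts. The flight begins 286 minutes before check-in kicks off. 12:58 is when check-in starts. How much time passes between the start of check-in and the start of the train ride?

3 hours

The flight starts at 12:58 − 286 min = 08:12.
The train ride starts at 08:12 + 466 min = 15:58.
From 12:58 to 15:58 is 3 hours.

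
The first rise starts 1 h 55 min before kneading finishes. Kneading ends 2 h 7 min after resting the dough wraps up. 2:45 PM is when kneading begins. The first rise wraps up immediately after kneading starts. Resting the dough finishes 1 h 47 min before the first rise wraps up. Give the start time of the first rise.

The first rise ends at 2:45 PM.
Resting the dough ends at 2:45 PM − 107 min = 12:58 PM.
Kneading ends at 12:58 PM + 127 min = 3:05 PM.
The first rise starts at 3:05 PM − 115 min = 1:10 PM.

1:10 PM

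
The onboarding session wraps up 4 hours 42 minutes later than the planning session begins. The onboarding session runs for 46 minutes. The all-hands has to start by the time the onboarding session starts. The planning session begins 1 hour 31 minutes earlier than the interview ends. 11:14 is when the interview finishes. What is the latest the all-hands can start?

The planning session starts at 11:14 − 91 min = 09:43.
The onboarding session ends at 09:43 + 282 min = 14:25.
The onboarding session starts at 14:25 − 46 min = 13:39.
The all-hands is bounded by the onboarding session, so the latest it can start is 13:39.

13:39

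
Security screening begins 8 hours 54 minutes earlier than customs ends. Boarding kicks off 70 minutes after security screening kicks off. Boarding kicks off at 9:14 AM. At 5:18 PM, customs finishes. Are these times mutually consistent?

No

Security screening starts at 5:18 PM − 534 min = 8:24 AM.
Boarding starts at 8:24 AM + 70 min = 9:34 AM.
But boarding is also said to start at 9:14 AM — a 20-minute conflict.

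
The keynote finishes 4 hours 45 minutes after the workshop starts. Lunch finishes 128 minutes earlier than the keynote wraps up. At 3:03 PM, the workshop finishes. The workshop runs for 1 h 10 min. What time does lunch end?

The workshop starts at 3:03 PM − 70 min = 1:53 PM.
The keynote ends at 1:53 PM + 285 min = 6:38 PM.
Lunch ends at 6:38 PM − 128 min = 4:30 PM.

4:30 PM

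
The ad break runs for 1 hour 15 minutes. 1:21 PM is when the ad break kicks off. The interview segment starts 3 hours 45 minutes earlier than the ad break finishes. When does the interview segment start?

10:51 AM

The ad break ends at 1:21 PM + 75 min = 2:36 PM.
The interview segment starts at 2:36 PM − 225 min = 10:51 AM.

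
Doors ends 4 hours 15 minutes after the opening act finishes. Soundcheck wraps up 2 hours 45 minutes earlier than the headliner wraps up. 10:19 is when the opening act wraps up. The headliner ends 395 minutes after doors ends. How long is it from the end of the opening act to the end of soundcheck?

485 minutes

Doors ends at 10:19 + 255 min = 14:34.
The headliner ends at 14:34 + 395 min = 21:09.
Soundcheck ends at 21:09 − 165 min = 18:24.
From 10:19 to 18:24 is 485 minutes.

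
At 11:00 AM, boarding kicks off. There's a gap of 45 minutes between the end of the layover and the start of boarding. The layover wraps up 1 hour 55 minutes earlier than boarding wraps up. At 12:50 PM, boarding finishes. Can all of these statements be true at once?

The layover ends at 12:50 PM − 115 min = 10:55 AM.
Boarding starts at 10:55 AM + 45 min = 11:40 AM.
But boarding is also said to start at 11:00 AM — a 40-minute conflict.

No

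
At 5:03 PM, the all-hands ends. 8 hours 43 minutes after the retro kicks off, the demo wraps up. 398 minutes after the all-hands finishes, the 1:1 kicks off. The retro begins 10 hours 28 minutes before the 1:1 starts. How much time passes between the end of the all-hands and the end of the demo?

293 minutes

The 1:1 starts at 5:03 PM + 398 min = 11:41 PM.
The retro starts at 11:41 PM − 628 min = 1:13 PM.
The demo ends at 1:13 PM + 523 min = 9:56 PM.
From 5:03 PM to 9:56 PM is 293 minutes.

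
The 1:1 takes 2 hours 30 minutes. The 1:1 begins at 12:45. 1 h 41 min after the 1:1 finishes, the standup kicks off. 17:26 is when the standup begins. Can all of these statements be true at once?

The 1:1 ends at 12:45 + 150 min = 15:15.
The standup starts at 15:15 + 101 min = 16:56.
But the standup is also said to start at 17:26 — a 30-minute conflict.

No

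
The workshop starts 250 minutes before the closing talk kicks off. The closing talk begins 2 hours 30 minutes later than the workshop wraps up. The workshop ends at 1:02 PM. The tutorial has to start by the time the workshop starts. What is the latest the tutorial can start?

11:22 AM

The closing talk starts at 1:02 PM + 150 min = 3:32 PM.
The workshop starts at 3:32 PM − 250 min = 11:22 AM.
The tutorial is bounded by the workshop, so the latest it can start is 11:22 AM.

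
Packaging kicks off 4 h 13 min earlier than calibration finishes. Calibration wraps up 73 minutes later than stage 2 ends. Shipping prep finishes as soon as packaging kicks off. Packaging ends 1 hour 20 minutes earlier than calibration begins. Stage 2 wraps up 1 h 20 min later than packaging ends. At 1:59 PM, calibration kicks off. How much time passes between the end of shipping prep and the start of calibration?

180 minutes

Packaging ends at 1:59 PM − 80 min = 12:39 PM.
Stage 2 ends at 12:39 PM + 80 min = 1:59 PM.
Calibration ends at 1:59 PM + 73 min = 3:12 PM.
Packaging starts at 3:12 PM − 253 min = 10:59 AM.
So shipping prep ends at 10:59 AM.
From 10:59 AM to 1:59 PM is 180 minutes.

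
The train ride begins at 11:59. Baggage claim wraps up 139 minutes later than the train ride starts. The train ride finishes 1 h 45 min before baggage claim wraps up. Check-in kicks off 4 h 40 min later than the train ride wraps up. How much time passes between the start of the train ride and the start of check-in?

Baggage claim ends at 11:59 + 139 min = 14:18.
The train ride ends at 14:18 − 105 min = 12:33.
Check-in starts at 12:33 + 280 min = 17:13.
From 11:59 to 17:13 is 314 minutes.

314 minutes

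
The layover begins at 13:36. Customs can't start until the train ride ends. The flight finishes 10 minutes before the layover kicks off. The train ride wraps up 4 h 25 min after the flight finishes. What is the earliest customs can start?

The flight ends at 13:36 − 10 min = 13:26.
The train ride ends at 13:26 + 265 min = 17:51.
Customs is bounded by the train ride, so the earliest it can start is 17:51.

17:51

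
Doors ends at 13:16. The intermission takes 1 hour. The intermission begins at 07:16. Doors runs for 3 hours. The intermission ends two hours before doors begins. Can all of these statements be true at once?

Yes

Doors starts at 13:16 − 180 min = 10:16.
The intermission ends at 10:16 − 120 min = 08:16.
The intermission starts at 08:16 − 60 min = 07:16.
That matches the stated 07:16, so the schedule is consistent.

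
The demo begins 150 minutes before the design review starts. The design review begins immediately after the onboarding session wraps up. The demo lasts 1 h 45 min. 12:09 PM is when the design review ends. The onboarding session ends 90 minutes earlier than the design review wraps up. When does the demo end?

9:54 AM

The onboarding session ends at 12:09 PM − 90 min = 10:39 AM.
So the design review starts at 10:39 AM.
The demo starts at 10:39 AM − 150 min = 8:09 AM.
The demo ends at 8:09 AM + 105 min = 9:54 AM.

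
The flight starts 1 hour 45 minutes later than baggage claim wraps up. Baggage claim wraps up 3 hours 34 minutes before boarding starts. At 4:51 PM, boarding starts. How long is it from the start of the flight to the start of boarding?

109 minutes

Baggage claim ends at 4:51 PM − 214 min = 1:17 PM.
The flight starts at 1:17 PM + 105 min = 3:02 PM.
From 3:02 PM to 4:51 PM is 109 minutes.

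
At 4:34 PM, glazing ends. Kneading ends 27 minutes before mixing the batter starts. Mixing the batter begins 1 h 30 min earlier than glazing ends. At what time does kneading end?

2:37 PM

Mixing the batter starts at 4:34 PM − 90 min = 3:04 PM.
Kneading ends at 3:04 PM − 27 min = 2:37 PM.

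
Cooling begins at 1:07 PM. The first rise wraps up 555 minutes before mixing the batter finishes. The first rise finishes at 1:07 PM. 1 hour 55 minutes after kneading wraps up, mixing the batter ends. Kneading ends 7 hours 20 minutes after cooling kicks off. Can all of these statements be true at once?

Yes

Kneading ends at 1:07 PM + 440 min = 8:27 PM.
Mixing the batter ends at 8:27 PM + 115 min = 10:22 PM.
The first rise ends at 10:22 PM − 555 min = 1:07 PM.
That matches the stated 1:07 PM, so the schedule is consistent.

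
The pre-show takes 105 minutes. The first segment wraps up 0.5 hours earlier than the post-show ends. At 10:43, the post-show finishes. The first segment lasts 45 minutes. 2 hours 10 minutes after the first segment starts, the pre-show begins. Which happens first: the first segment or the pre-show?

The first segment ends at 10:43 − 30 min = 10:13.
The first segment starts at 10:13 − 45 min = 09:28.
The pre-show starts at 09:28 + 130 min = 11:38.
The first segment starts at 09:28 and the pre-show starts at 11:38, so the first segment is first.

the first segment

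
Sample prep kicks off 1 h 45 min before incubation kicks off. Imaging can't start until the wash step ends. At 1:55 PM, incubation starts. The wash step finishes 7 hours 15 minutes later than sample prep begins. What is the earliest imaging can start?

Sample prep starts at 1:55 PM − 105 min = 12:10 PM.
The wash step ends at 12:10 PM + 435 min = 7:25 PM.
Imaging is bounded by the wash step, so the earliest it can start is 7:25 PM.

7:25 PM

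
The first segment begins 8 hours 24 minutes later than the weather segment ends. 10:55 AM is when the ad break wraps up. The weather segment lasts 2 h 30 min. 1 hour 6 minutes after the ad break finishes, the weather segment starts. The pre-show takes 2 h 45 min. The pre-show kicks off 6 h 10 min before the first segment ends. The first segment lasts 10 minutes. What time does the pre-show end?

The weather segment starts at 10:55 AM + 66 min = 12:01 PM.
The weather segment ends at 12:01 PM + 150 min = 2:31 PM.
The first segment starts at 2:31 PM + 504 min = 10:55 PM.
The first segment ends at 10:55 PM + 10 min = 11:05 PM.
The pre-show starts at 11:05 PM − 370 min = 4:55 PM.
The pre-show ends at 4:55 PM + 165 min = 7:40 PM.

7:40 PM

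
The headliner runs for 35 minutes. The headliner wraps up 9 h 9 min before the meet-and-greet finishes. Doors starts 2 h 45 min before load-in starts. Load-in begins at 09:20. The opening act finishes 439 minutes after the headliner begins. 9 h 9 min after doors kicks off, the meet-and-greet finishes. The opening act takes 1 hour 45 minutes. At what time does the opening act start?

11:34

Doors starts at 09:20 − 165 min = 06:35.
The meet-and-greet ends at 06:35 + 549 min = 15:44.
The headliner ends at 15:44 − 549 min = 06:35.
The headliner starts at 06:35 − 35 min = 06:00.
The opening act ends at 06:00 + 439 min = 13:19.
The opening act starts at 13:19 − 105 min = 11:34.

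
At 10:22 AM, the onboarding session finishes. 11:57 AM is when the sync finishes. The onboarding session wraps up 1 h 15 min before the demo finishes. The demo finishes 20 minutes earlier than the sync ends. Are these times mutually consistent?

Yes

The demo ends at 11:57 AM − 20 min = 11:37 AM.
The onboarding session ends at 11:37 AM − 75 min = 10:22 AM.
That matches the stated 10:22 AM, so the schedule is consistent.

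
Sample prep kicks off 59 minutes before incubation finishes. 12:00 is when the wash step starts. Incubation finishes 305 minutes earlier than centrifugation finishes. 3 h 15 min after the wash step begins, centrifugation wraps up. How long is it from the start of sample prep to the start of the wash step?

Centrifugation ends at 12:00 + 195 min = 15:15.
Incubation ends at 15:15 − 305 min = 10:10.
Sample prep starts at 10:10 − 59 min = 09:11.
From 09:11 to 12:00 is 2 h 49 min.

2 h 49 min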